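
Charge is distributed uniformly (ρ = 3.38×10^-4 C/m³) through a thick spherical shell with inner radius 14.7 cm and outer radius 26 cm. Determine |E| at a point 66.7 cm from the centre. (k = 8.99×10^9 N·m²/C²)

Take a concentric spherical Gaussian surface of radius r = 66.7 cm (r > 26 cm, enclosing the whole shell).
Q_enc = ρ·(4π/3)(b³ − a³) = (3.38e-4)·(4π/3)·((0.26)³ − (0.147)³) = 2.039×10^-5 C.
Applying ∮E·dA = Q_enc/ε₀ with Φ = E(4πr²):
E = k|Q_enc|/r² = (8.99×10^9)(2.039e-5)/(0.667)² = 4.12×10^5 N/C.

|E| ≈ 4.12×10^5 N/C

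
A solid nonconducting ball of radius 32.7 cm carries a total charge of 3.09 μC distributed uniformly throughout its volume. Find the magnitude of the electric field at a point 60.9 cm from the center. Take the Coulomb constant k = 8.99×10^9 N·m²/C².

Take a concentric spherical Gaussian surface of radius r = 60.9 cm (r > R, so the entire charge is enclosed).
Q_enc = 3.09 μC = 3.09×10^-6 C.
Gauss's law: E·4πr² = Q_enc/ε₀.
E = k|Q_enc|/r² = (8.99×10^9)(3.09e-6)/(0.609)² = 7.49e4 N/C.

|E| ≈ 7.49e4 N/C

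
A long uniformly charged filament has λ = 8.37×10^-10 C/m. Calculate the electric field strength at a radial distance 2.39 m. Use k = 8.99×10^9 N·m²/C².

Coaxial Gaussian cylinder, radius r = 2.39 m, length L.
Q_enc = λL, so λ_enc = 8.37×10^-10 C/m.
By Gauss's law (flux through the curved wall only), E·2πrL = λ_enc L/ε₀.
E = 2k|λ_enc|/r = 2(8.99×10^9)(8.37×10^-10)/(2.39) = 6.3 N/C.

|E| = 6.3 N/C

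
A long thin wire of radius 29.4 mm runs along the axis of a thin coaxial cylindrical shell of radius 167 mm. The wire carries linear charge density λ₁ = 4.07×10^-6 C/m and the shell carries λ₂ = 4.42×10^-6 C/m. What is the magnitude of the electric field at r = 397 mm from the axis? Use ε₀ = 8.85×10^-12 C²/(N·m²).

Choose a coaxial cylinder of radius r = 397 mm (arbitrary length L) as the Gaussian surface (r > 167 mm, enclosing both).
λ_enc = λ₁ + λ₂ = (4.07e-6) + (4.42e-6) = 8.49×10^-6 C/m.
By Gauss's law (flux through the curved wall only), E·2πrL = λ_enc L/ε₀.
E = |λ_enc|/(2πε₀r) = (8.49×10^-6)/(2π·8.85×10^-12·0.397) = 3.85×10^5 N/C.

E = 3.85×10^5 N/C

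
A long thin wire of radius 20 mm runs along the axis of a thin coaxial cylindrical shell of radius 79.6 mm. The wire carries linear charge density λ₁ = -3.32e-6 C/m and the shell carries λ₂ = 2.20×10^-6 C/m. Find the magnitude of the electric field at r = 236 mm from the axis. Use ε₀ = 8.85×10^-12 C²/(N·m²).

E ≈ 8.53×10^4 V/m

Choose a coaxial cylinder of radius r = 236 mm (arbitrary length L) as the Gaussian surface (r > 79.6 mm, enclosing both).
λ_enc = λ₁ + λ₂ = (-3.32e-6) + (2.20e-6) = -1.12×10^-6 C/m.
Since E is radial and uniform over the curved surface, Φ = E·2πrL = Q_enc/ε₀ = λ_enc L/ε₀.
E = |λ_enc|/(2πε₀r) = (1.12×10^-6)/(2π·8.85×10^-12·0.236) = 8.53×10^4 N/C.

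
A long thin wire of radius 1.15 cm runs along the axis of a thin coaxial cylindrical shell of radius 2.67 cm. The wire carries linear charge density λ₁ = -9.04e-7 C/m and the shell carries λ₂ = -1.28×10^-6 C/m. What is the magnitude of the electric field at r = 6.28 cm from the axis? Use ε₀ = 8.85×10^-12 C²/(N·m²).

Coaxial Gaussian cylinder, radius r = 6.28 cm, length L (r > 2.67 cm, enclosing both).
λ_enc = λ₁ + λ₂ = (-9.04×10^-7) + (-1.28×10^-6) = -2.184e-6 C/m.
Applying ∮E·dA = Q_enc/ε₀ with the end caps contributing no flux:
E = |λ_enc|/(2πε₀r) = (2.184e-6)/(2π·8.85×10^-12·0.0628) = 6.25×10^5 N/C.

|E| = 6.25×10^5 N/C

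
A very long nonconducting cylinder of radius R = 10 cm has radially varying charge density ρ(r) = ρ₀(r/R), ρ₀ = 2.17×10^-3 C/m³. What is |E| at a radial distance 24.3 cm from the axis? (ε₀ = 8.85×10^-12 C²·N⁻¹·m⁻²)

E = 3.36×10^6 V/m

By cylindrical symmetry E is radial; use a coaxial Gaussian cylinder of radius 24.3 cm and length L (r > R, full charge per length enclosed).
λ_enc = 2π ∫₀^R ρ₀(r'/R)^1 r' dr' = 2πρ₀R²/3 = 4.545×10^-5 C/m.
Gauss's law: E·2πrL = λ_enc L/ε₀.
E = |λ_enc|/(2πε₀r) = (4.545×10^-5)/(2π·8.85×10^-12·0.243) = 3.36e6 N/C.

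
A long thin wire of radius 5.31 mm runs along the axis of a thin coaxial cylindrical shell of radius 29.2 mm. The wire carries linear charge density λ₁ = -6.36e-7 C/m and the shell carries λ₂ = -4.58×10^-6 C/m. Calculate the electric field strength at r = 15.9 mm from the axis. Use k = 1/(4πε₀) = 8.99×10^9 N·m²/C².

7.19×10^5 V/m

Take a coaxial cylindrical Gaussian surface of radius r = 15.9 mm and length L (between the conductors, 5.31 mm < r < 29.2 mm).
Only the inner wire is enclosed; the outer shell contributes nothing inside itself. λ_enc = λ₁ = -6.36e-7 C/m.
Since E is radial and uniform over the curved surface, Φ = E·2πrL = Q_enc/ε₀ = λ_enc L/ε₀.
E = 2k|λ_enc|/r = 2(8.99×10^9)(6.36×10^-7)/(0.0159) = 7.19×10^5 N/C.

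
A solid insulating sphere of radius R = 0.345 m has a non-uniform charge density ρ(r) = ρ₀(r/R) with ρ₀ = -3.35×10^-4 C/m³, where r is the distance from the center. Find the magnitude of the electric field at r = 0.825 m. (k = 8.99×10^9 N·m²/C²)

Use a concentric Gaussian sphere at r = 0.825 m (r > R, all charge enclosed).
Q_enc = 4π ∫₀^R ρ₀(r'/R)^1 r'² dr' = 4πρ₀R³/4 = -4.322×10^-5 C.
By Gauss's law, ∮E·dA = E·4πr² = Q_enc/ε₀.
E = k|Q_enc|/r² = (8.99×10^9)(4.322×10^-5)/(0.825)² = 5.71e5 N/C.

|E| = 5.71×10^5 N/C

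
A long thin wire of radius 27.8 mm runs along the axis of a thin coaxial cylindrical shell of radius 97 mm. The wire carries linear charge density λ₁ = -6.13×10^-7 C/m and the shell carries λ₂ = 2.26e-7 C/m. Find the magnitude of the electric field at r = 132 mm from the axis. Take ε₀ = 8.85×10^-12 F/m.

Choose a coaxial cylinder of radius r = 132 mm (arbitrary length L) as the Gaussian surface (r > 97 mm, enclosing both).
λ_enc = λ₁ + λ₂ = (-6.13×10^-7) + (2.26e-7) = -3.87×10^-7 C/m.
By Gauss's law (flux through the curved wall only), E·2πrL = λ_enc L/ε₀.
E = |λ_enc|/(2πε₀r) = (3.87×10^-7)/(2π·8.85×10^-12·0.132) = 5.27e4 N/C.

|E| ≈ 5.27×10^4 V/m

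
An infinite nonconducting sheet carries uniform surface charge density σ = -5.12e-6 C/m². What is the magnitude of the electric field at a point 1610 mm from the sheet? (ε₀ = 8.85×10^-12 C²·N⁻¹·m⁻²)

By planar symmetry E is perpendicular to the sheet and uniform; use a Gaussian pillbox with flat faces of area A on each side of the sheet.
Flux Φ = 2EA and Q_enc = σA, so 2EA = σA/ε₀ ⇒ E = |σ|/(2ε₀), independent of distance.
E = |σ|/(2ε₀) = (5.12e-6)/(2·8.85×10^-12) = 2.89e5 N/C.

|E| ≈ 2.89×10^5 V/m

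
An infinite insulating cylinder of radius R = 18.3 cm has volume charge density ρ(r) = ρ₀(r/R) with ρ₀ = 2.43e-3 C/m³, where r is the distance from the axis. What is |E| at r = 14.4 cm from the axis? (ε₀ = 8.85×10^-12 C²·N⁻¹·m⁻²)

|E| ≈ 1.04×10^7 N/C

Choose a coaxial cylinder of radius r = 14.4 cm (arbitrary length L) as the Gaussian surface (r < R).
λ_enc = ∫₀^r ρ(r')·2πr' dr' = (2πρ₀/R)·r^3/3 = 8.304e-5 C/m.
Since E is radial and uniform over the curved surface, Φ = E·2πrL = Q_enc/ε₀ = λ_enc L/ε₀.
E = |λ_enc|/(2πε₀r) = (8.304×10^-5)/(2π·8.85×10^-12·0.144) = 1.04×10^7 N/C.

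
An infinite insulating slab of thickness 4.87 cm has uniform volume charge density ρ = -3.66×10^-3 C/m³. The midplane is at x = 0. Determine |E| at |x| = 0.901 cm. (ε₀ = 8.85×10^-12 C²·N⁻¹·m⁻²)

|E| = 3.73e6 N/C

By symmetry E is perpendicular to the slab. A Gaussian pillbox from −0.901 cm to +0.901 cm (face area A) lies entirely within the slab.
Q_enc = ρ·(2x)·A and flux = 2EA, so 2EA = 2ρxA/ε₀ ⇒ E = |ρ|x/ε₀.
E = (3.66e-3)(0.00901)/(8.85×10^-12) = 3.73×10^6 N/C.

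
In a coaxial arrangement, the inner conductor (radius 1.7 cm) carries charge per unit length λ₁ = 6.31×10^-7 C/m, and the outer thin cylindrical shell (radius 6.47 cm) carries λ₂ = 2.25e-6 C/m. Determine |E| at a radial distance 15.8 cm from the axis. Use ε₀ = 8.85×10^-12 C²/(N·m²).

Take a coaxial cylindrical Gaussian surface of radius r = 15.8 cm and length L (r > 6.47 cm, enclosing both).
λ_enc = λ₁ + λ₂ = (6.31e-7) + (2.25×10^-6) = 2.881×10^-6 C/m.
Gauss's law: E·2πrL = λ_enc L/ε₀.
E = |λ_enc|/(2πε₀r) = (2.881×10^-6)/(2π·8.85×10^-12·0.158) = 3.28×10^5 N/C.

E ≈ 3.28e5 V/m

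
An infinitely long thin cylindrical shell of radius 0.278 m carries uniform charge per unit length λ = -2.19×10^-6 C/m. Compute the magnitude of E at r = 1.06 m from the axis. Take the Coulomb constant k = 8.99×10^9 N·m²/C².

By cylindrical symmetry E is radial; use a coaxial Gaussian cylinder of radius 1.06 m and length L (r > 0.278 m).
The full line charge is enclosed: λ_enc = -2.19×10^-6 C/m.
By Gauss's law (flux through the curved wall only), E·2πrL = λ_enc L/ε₀.
E = 2k|λ_enc|/r = 2(8.99×10^9)(2.19×10^-6)/(1.06) = 3.71e4 N/C.

3.71×10^4 N/C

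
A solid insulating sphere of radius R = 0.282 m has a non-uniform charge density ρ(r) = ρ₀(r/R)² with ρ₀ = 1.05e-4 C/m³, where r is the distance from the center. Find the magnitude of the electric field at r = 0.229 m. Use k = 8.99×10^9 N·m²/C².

3.58e5 N/C

Take a concentric spherical Gaussian surface of radius r = 0.229 m (r < R).
Integrate the density: Q_enc = 4π ∫₀^r ρ₀(r'/R)^2 r'² dr' = 4πρ₀ r^5/(5·R²) = 2.09×10^-6 C.
Applying ∮E·dA = Q_enc/ε₀ with Φ = E(4πr²):
E = k|Q_enc|/r² = (8.99×10^9)(2.09×10^-6)/(0.229)² = 3.58×10^5 N/C.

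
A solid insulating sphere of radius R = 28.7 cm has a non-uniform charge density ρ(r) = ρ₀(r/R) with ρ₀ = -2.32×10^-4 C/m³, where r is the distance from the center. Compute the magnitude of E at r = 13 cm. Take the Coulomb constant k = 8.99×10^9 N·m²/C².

3.86×10^5 V/m

By spherical symmetry E is radial; choose a Gaussian sphere of radius r = 13 cm (r < R).
Integrate the density: Q_enc = 4π ∫₀^r ρ₀(r'/R)^1 r'² dr' = 4πρ₀ r^4/(4·R) = -7.253×10^-7 C.
Since E is radial and uniform over the Gaussian sphere, Φ = E·4πr² = Q_enc/ε₀.
E = k|Q_enc|/r² = (8.99×10^9)(7.253×10^-7)/(0.13)² = 3.86×10^5 N/C.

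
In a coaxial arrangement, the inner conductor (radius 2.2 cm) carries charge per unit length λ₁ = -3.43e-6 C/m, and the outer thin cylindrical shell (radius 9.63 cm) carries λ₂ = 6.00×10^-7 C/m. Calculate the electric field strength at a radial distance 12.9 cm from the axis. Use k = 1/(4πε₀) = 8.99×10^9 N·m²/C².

|E| = 3.94e5 N/C

Choose a coaxial cylinder of radius r = 12.9 cm (arbitrary length L) as the Gaussian surface (r > 9.63 cm, enclosing both).
λ_enc = λ₁ + λ₂ = (-3.43e-6) + (6.00e-7) = -2.83×10^-6 C/m.
Applying ∮E·dA = Q_enc/ε₀ with the end caps contributing no flux:
E = 2k|λ_enc|/r = 2(8.99×10^9)(2.83e-6)/(0.129) = 3.94×10^5 N/C.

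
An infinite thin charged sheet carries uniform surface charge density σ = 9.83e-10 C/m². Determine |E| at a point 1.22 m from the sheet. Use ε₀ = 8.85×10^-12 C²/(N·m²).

E ≈ 55.5 V/m

Choose a cylindrical pillbox piercing the sheet, end faces (area A) parallel to it.
Only the two end caps contribute flux: Φ = 2EA. With Q_enc = σA, Gauss's law gives E = |σ|/(2ε₀).
E = |σ|/(2ε₀) = (9.83×10^-10)/(2·8.85×10^-12) = 55.5 N/C.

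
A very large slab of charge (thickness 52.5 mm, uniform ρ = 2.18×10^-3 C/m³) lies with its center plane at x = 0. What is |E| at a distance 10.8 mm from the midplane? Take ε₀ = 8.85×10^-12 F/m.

2.66e6 V/m

By symmetry E is perpendicular to the slab. A Gaussian pillbox from −10.8 mm to +10.8 mm (face area A) lies entirely within the slab.
Q_enc = ρ·(2x)·A and flux = 2EA, so 2EA = 2ρxA/ε₀ ⇒ E = |ρ|x/ε₀.
E = (2.18×10^-3)(0.0108)/(8.85×10^-12) = 2.66×10^6 N/C.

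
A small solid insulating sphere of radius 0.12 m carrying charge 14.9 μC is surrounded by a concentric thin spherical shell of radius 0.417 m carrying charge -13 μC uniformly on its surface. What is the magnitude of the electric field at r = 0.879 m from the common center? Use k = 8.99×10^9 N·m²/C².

|E| = 2.21e4 V/m

Take a concentric spherical Gaussian surface of radius r = 0.879 m (r > 0.417 m, enclosing both).
Q_enc = (14.9 μC) + (-13 μC) = 1.90×10^-6 C.
Applying ∮E·dA = Q_enc/ε₀ with Φ = E(4πr²):
E = k|Q_enc|/r² = (8.99×10^9)(1.90×10^-6)/(0.879)² = 2.21e4 N/C.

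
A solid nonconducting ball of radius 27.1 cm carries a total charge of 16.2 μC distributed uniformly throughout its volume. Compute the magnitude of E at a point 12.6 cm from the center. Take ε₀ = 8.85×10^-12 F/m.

By spherical symmetry E is radial; choose a Gaussian sphere of radius r = 12.6 cm (r < R).
Only the charge within r is enclosed: Q_enc = Q·(r/R)³ = (16.2 μC)·(12.6 cm/27.1 cm)³ = 1.628e-6 C.
Applying ∮E·dA = Q_enc/ε₀ with Φ = E(4πr²):
E = |Q_enc|/(4πε₀r²) = (1.628e-6)/(4π·8.85×10^-12·(0.126)²) = 9.22×10^5 N/C.

|E| ≈ 9.22×10^5 V/m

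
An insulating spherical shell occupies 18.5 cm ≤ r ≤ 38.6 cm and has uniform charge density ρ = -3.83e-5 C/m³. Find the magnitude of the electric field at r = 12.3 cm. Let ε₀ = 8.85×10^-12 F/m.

Symmetry ⇒ E = E(r) r̂. Gaussian sphere of radius r = 12.3 cm (r < 18.5 cm, inside the empty cavity).
Q_enc = 0 (all charge lies at larger r); Gauss's law gives E = 0.

E = 0 (no enclosed charge)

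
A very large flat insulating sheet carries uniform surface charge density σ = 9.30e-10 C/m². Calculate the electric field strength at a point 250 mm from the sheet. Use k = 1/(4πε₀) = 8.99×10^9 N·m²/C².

|E| ≈ 52.5 V/m

The symmetry is planar: E is normal to the sheet and the same magnitude on both sides. Take a pillbox straddling the sheet with end-cap area A.
Only the two end caps contribute flux: Φ = 2EA. With Q_enc = σA, Gauss's law gives E = |σ|/(2ε₀).
E = 2πk|σ| = 2π(8.99×10^9)(9.30×10^-10) = 52.5 N/C.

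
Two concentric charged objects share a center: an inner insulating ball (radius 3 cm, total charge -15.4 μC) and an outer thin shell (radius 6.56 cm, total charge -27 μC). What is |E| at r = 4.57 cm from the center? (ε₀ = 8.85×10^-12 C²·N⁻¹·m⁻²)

E ≈ 6.63×10^7 V/m

Take a concentric spherical Gaussian surface of radius r = 4.57 cm (between the bodies, 3 cm < r < 6.56 cm).
Only the inner charge is enclosed; the outer shell contributes nothing inside itself. Q_enc = -15.4 μC = -1.54e-5 C.
By Gauss's law, ∮E·dA = E·4πr² = Q_enc/ε₀.
E = |Q_enc|/(4πε₀r²) = (1.54×10^-5)/(4π·8.85×10^-12·(0.0457)²) = 6.63×10^7 N/C.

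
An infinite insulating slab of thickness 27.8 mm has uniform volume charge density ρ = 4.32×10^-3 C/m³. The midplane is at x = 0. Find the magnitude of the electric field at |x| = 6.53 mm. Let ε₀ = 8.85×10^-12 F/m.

By symmetry E is perpendicular to the slab. A Gaussian pillbox from −6.53 mm to +6.53 mm (face area A) lies entirely within the slab.
Q_enc = ρ·(2x)·A and flux = 2EA, so 2EA = 2ρxA/ε₀ ⇒ E = |ρ|x/ε₀.
E = (4.32e-3)(0.00653)/(8.85×10^-12) = 3.19×10^6 N/C.

3.19×10^6 N/C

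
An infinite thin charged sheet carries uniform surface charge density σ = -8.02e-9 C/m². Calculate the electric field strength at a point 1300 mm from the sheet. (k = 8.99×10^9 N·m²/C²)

E = 453 N/C

By planar symmetry E is perpendicular to the sheet and uniform; use a Gaussian pillbox with flat faces of area A on each side of the sheet.
Only the two end caps contribute flux: Φ = 2EA. With Q_enc = σA, Gauss's law gives E = |σ|/(2ε₀).
E = 2πk|σ| = 2π(8.99×10^9)(8.02×10^-9) = 453 N/C.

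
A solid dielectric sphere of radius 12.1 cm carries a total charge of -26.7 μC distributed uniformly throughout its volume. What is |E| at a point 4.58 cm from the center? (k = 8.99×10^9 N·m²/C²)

6.21×10^6 V/m

By spherical symmetry E is radial; choose a Gaussian sphere of radius r = 4.58 cm (r < R).
Only the charge within r is enclosed: Q_enc = Q·(r/R)³ = (-26.7 μC)·(4.58 cm/12.1 cm)³ = -1.448×10^-6 C.
Gauss's law: E·4πr² = Q_enc/ε₀.
E = k|Q_enc|/r² = (8.99×10^9)(1.448×10^-6)/(0.0458)² = 6.21×10^6 N/C.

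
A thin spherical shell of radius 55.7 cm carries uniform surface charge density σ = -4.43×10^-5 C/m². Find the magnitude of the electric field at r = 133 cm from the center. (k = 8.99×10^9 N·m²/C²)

|E| ≈ 8.78e5 V/m

Symmetry ⇒ E = E(r) r̂. Gaussian sphere of radius r = 133 cm (r > 55.7 cm).
The entire shell is enclosed: Q_enc = σ·4πR² = (-4.43e-5)·4π·(0.557)² = -1.727×10^-4 C.
Since E is radial and uniform over the Gaussian sphere, Φ = E·4πr² = Q_enc/ε₀.
E = k|Q_enc|/r² = (8.99×10^9)(1.727×10^-4)/(1.33)² = 8.78e5 N/C.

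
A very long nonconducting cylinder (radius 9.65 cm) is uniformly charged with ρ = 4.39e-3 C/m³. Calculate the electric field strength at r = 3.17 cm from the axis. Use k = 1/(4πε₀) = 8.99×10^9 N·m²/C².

7.86e6 N/C

Coaxial Gaussian cylinder, radius r = 3.17 cm, length L (r < R).
Enclosed charge per unit length: λ_enc = ρ·πr² = (4.39×10^-3)π(0.0317)² = 1.386e-5 C/m.
By Gauss's law (flux through the curved wall only), E·2πrL = λ_enc L/ε₀.
E = 2k|λ_enc|/r = 2(8.99×10^9)(1.386e-5)/(0.0317) = 7.86×10^6 N/C.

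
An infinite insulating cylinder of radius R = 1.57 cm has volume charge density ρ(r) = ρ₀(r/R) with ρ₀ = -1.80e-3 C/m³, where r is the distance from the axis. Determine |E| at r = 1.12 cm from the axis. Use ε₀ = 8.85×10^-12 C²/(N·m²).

Choose a coaxial cylinder of radius r = 1.12 cm (arbitrary length L) as the Gaussian surface (r < R).
Integrating ρ over the cross-section to radius r: λ_enc = (2πρ₀/R) ∫₀^r r'^2 dr' = 2πρ₀ r^3/(3·R) = -3.374×10^-7 C/m.
Gauss's law: E·2πrL = λ_enc L/ε₀.
E = |λ_enc|/(2πε₀r) = (3.374e-7)/(2π·8.85×10^-12·0.0112) = 5.42×10^5 N/C.

|E| ≈ 5.42×10^5 N/C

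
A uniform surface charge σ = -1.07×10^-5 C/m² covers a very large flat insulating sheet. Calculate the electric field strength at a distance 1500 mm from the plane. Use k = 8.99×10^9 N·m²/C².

|E| ≈ 6.04×10^5 N/C

By planar symmetry E is perpendicular to the sheet and uniform; use a Gaussian pillbox with flat faces of area A on each side of the sheet.
Flux Φ = 2EA and Q_enc = σA, so 2EA = σA/ε₀ ⇒ E = |σ|/(2ε₀), independent of distance.
E = 2πk|σ| = 2π(8.99×10^9)(1.07e-5) = 6.04×10^5 N/C.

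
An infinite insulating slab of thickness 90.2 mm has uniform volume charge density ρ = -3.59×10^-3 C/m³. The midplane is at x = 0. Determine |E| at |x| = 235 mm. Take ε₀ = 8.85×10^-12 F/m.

The point |x| = 235 mm lies outside the slab (half-thickness 0.0451 m). A symmetric pillbox spanning the full slab encloses Q_enc = ρ·d·A.
Flux = 2EA ⇒ E = |ρ|d/(2ε₀), independent of distance outside.
E = (3.59e-3)(0.0902)/(2·8.85×10^-12) = 1.83×10^7 N/C.

1.83e7 V/m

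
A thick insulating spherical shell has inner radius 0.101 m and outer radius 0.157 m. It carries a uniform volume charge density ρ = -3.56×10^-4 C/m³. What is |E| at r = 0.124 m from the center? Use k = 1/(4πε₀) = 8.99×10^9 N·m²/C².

|E| ≈ 7.64×10^5 V/m

Take a concentric spherical Gaussian surface of radius r = 0.124 m (within the shell material, 0.101 m < r < 0.157 m).
Only the shell between 0.101 m and r is enclosed: Q_enc = ρ·(4π/3)(r³ − a³) = (-3.56e-4)·(4π/3)·((0.124)³ − (0.101)³) = -1.307×10^-6 C.
Since E is radial and uniform over the Gaussian sphere, Φ = E·4πr² = Q_enc/ε₀.
E = k|Q_enc|/r² = (8.99×10^9)(1.307×10^-6)/(0.124)² = 7.64×10^5 N/C.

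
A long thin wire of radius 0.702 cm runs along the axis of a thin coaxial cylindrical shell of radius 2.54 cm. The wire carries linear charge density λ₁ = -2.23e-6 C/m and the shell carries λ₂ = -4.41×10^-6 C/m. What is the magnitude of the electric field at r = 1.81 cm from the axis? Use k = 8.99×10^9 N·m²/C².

By cylindrical symmetry E is radial; use a coaxial Gaussian cylinder of radius 1.81 cm and length L (between the conductors, 0.702 cm < r < 2.54 cm).
The shell at 2.54 cm lies outside the Gaussian surface, so λ_enc = λ₁ = -2.23e-6 C/m.
By Gauss's law (flux through the curved wall only), E·2πrL = λ_enc L/ε₀.
E = 2k|λ_enc|/r = 2(8.99×10^9)(2.23×10^-6)/(0.0181) = 2.22×10^6 N/C.

E = 2.22×10^6 V/m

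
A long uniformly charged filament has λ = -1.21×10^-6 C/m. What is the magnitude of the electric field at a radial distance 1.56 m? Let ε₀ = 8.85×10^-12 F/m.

E ≈ 1.39×10^4 N/C

Choose a coaxial cylinder of radius r = 1.56 m (arbitrary length L) as the Gaussian surface.
Q_enc = λL, so λ_enc = -1.21×10^-6 C/m.
Since E is radial and uniform over the curved surface, Φ = E·2πrL = Q_enc/ε₀ = λ_enc L/ε₀.
E = |λ_enc|/(2πε₀r) = (1.21×10^-6)/(2π·8.85×10^-12·1.56) = 1.39×10^4 N/C.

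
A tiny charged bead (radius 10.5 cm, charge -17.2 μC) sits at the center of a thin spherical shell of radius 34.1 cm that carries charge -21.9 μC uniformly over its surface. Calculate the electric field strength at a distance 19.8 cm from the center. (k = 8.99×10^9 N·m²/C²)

|E| ≈ 3.94×10^6 V/m

Use a concentric Gaussian sphere at r = 19.8 cm (between the bodies, 10.5 cm < r < 34.1 cm).
Only the inner charge is enclosed; the outer shell contributes nothing inside itself. Q_enc = -17.2 μC = -1.72×10^-5 C.
By Gauss's law, ∮E·dA = E·4πr² = Q_enc/ε₀.
E = k|Q_enc|/r² = (8.99×10^9)(1.72×10^-5)/(0.198)² = 3.94×10^6 N/C.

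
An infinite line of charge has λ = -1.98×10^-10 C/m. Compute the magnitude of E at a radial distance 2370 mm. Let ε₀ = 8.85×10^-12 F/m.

1.5 N/C

Take a coaxial cylindrical Gaussian surface of radius r = 2370 mm and length L.
Q_enc = λL, so λ_enc = -1.98×10^-10 C/m.
Since E is radial and uniform over the curved surface, Φ = E·2πrL = Q_enc/ε₀ = λ_enc L/ε₀.
E = |λ_enc|/(2πε₀r) = (1.98×10^-10)/(2π·8.85×10^-12·2.37) = 1.5 N/C.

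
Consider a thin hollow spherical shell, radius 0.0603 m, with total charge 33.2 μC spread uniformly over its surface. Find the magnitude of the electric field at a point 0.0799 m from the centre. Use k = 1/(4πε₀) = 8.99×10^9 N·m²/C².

|E| = 4.68×10^7 N/C

Use a concentric Gaussian sphere at r = 0.0799 m (r > 0.0603 m).
The entire shell is enclosed: Q_enc = 3.32×10^-5 C.
Applying ∮E·dA = Q_enc/ε₀ with Φ = E(4πr²):
E = k|Q_enc|/r² = (8.99×10^9)(3.32e-5)/(0.0799)² = 4.68×10^7 N/C.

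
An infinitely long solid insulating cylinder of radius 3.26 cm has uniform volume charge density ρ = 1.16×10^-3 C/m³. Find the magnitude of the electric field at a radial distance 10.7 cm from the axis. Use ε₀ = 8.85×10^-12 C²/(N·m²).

Coaxial Gaussian cylinder, radius r = 10.7 cm, length L (r > 3.26 cm, full cross-section enclosed).
λ_enc = ρ·πR² = (1.16×10^-3)π(0.0326)² = 3.873×10^-6 C/m.
By Gauss's law (flux through the curved wall only), E·2πrL = λ_enc L/ε₀.
E = |λ_enc|/(2πε₀r) = (3.873e-6)/(2π·8.85×10^-12·0.107) = 6.51e5 N/C.

|E| ≈ 6.51×10^5 V/m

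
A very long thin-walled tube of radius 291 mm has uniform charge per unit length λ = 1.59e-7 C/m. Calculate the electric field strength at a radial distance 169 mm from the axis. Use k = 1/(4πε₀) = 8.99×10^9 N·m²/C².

By cylindrical symmetry E is radial; use a coaxial Gaussian cylinder of radius 169 mm and length L (r < 291 mm, inside the shell).
All the surface charge lies outside this cylinder: Q_enc = 0, hence E = 0.

E = 0 (no enclosed charge)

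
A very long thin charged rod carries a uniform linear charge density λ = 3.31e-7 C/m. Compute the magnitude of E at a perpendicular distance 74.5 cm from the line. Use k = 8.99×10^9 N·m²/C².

|E| = 7.99×10^3 V/m

Choose a coaxial cylinder of radius r = 74.5 cm (arbitrary length L) as the Gaussian surface.
Q_enc = λL, so λ_enc = 3.31×10^-7 C/m.
Applying ∮E·dA = Q_enc/ε₀ with the end caps contributing no flux:
E = 2k|λ_enc|/r = 2(8.99×10^9)(3.31×10^-7)/(0.745) = 7.99×10^3 N/C.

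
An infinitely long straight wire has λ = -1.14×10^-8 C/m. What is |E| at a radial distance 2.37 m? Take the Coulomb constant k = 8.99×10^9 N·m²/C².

Take a coaxial cylindrical Gaussian surface of radius r = 2.37 m and length L.
Q_enc = λL, so λ_enc = -1.14×10^-8 C/m.
Since E is radial and uniform over the curved surface, Φ = E·2πrL = Q_enc/ε₀ = λ_enc L/ε₀.
E = 2k|λ_enc|/r = 2(8.99×10^9)(1.14e-8)/(2.37) = 86.5 N/C.

|E| = 86.5 N/C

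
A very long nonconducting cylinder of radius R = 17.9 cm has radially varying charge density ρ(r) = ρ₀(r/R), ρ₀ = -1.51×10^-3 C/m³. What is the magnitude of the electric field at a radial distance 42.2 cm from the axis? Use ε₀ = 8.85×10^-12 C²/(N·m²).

E = 4.32e6 N/C

Coaxial Gaussian cylinder, radius r = 42.2 cm, length L (r > R, full charge per length enclosed).
λ_enc = 2π ∫₀^R ρ₀(r'/R)^1 r' dr' = 2πρ₀R²/3 = -1.013×10^-4 C/m.
Gauss's law: E·2πrL = λ_enc L/ε₀.
E = |λ_enc|/(2πε₀r) = (1.013×10^-4)/(2π·8.85×10^-12·0.422) = 4.32×10^6 N/C.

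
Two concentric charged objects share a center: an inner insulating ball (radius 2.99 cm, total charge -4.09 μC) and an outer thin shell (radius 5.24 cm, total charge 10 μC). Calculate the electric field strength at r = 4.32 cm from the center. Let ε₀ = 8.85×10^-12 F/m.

Take a concentric spherical Gaussian surface of radius r = 4.32 cm (between the bodies, 2.99 cm < r < 5.24 cm).
Only the inner charge is enclosed; the outer shell contributes nothing inside itself. Q_enc = -4.09 μC = -4.09×10^-6 C.
By Gauss's law, ∮E·dA = E·4πr² = Q_enc/ε₀.
E = |Q_enc|/(4πε₀r²) = (4.09×10^-6)/(4π·8.85×10^-12·(0.0432)²) = 1.97×10^7 N/C.

|E| ≈ 1.97×10^7 N/C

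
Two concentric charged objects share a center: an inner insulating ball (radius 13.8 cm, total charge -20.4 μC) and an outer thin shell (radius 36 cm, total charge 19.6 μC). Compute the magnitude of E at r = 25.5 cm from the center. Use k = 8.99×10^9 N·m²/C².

|E| = 2.82e6 V/m

Use a concentric Gaussian sphere at r = 25.5 cm (between the bodies, 13.8 cm < r < 36 cm).
Only the inner charge is enclosed; the outer shell contributes nothing inside itself. Q_enc = -20.4 μC = -2.04×10^-5 C.
Applying ∮E·dA = Q_enc/ε₀ with Φ = E(4πr²):
E = k|Q_enc|/r² = (8.99×10^9)(2.04×10^-5)/(0.255)² = 2.82e6 N/C.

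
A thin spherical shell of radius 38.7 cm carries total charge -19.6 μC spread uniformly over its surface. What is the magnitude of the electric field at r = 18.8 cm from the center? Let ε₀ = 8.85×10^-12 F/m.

E = 0

Symmetry ⇒ E = E(r) r̂. Gaussian sphere of radius r = 18.8 cm (inside the shell, r < 38.7 cm).
All the charge is outside the Gaussian surface: Q_enc = 0, hence E = 0 everywhere inside the shell.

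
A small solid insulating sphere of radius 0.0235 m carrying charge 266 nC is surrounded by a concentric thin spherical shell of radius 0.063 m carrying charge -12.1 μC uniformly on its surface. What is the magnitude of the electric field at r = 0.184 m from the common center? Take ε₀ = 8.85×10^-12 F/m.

By spherical symmetry E is radial; choose a Gaussian sphere of radius r = 0.184 m (r > 0.063 m, enclosing both).
Q_enc = (266 nC) + (-12.1 μC) = -1.183e-5 C.
Gauss's law: E·4πr² = Q_enc/ε₀.
E = |Q_enc|/(4πε₀r²) = (1.183×10^-5)/(4π·8.85×10^-12·(0.184)²) = 3.14×10^6 N/C.

3.14e6 N/C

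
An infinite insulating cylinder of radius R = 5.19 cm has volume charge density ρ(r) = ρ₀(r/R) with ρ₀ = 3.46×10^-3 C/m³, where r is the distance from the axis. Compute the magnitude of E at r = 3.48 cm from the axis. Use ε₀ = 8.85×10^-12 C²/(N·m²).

Choose a coaxial cylinder of radius r = 3.48 cm (arbitrary length L) as the Gaussian surface (r < R).
Integrating ρ over the cross-section to radius r: λ_enc = (2πρ₀/R) ∫₀^r r'^2 dr' = 2πρ₀ r^3/(3·R) = 5.884×10^-6 C/m.
Since E is radial and uniform over the curved surface, Φ = E·2πrL = Q_enc/ε₀ = λ_enc L/ε₀.
E = |λ_enc|/(2πε₀r) = (5.884e-6)/(2π·8.85×10^-12·0.0348) = 3.04e6 N/C.

E = 3.04×10^6 N/C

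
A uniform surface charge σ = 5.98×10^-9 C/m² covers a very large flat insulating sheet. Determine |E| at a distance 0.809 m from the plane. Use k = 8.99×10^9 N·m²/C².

338 N/C

By planar symmetry E is perpendicular to the sheet and uniform; use a Gaussian pillbox with flat faces of area A on each side of the sheet.
Only the two end caps contribute flux: Φ = 2EA. With Q_enc = σA, Gauss's law gives E = |σ|/(2ε₀).
E = 2πk|σ| = 2π(8.99×10^9)(5.98×10^-9) = 338 N/C.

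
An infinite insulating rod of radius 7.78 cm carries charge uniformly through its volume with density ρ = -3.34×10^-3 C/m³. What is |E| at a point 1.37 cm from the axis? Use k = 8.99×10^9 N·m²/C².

2.58×10^6 N/C

Take a coaxial cylindrical Gaussian surface of radius r = 1.37 cm and length L (r < R).
Charge inside radius r per length L is ρ·πr²·L, so λ_enc = ρπr² = -1.969e-6 C/m.
Since E is radial and uniform over the curved surface, Φ = E·2πrL = Q_enc/ε₀ = λ_enc L/ε₀.
E = 2k|λ_enc|/r = 2(8.99×10^9)(1.969×10^-6)/(0.0137) = 2.58×10^6 N/C.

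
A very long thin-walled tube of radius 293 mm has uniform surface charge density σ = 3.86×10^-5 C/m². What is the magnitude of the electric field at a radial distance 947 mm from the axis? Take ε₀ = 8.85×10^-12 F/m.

E ≈ 1.35×10^6 N/C

By cylindrical symmetry E is radial; use a coaxial Gaussian cylinder of radius 947 mm and length L (r > 293 mm).
The whole shell is enclosed: λ_enc = σ·2πR = (3.86×10^-5)·2π·(0.293) = 7.106×10^-5 C/m.
Gauss's law: E·2πrL = λ_enc L/ε₀.
E = |λ_enc|/(2πε₀r) = (7.106×10^-5)/(2π·8.85×10^-12·0.947) = 1.35×10^6 N/C.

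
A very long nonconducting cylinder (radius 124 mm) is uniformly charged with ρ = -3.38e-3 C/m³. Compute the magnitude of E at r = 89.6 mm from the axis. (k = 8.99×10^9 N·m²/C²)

Choose a coaxial cylinder of radius r = 89.6 mm (arbitrary length L) as the Gaussian surface (r < R).
Enclosed charge per unit length: λ_enc = ρ·πr² = (-3.38e-3)π(0.0896)² = -8.525×10^-5 C/m.
By Gauss's law (flux through the curved wall only), E·2πrL = λ_enc L/ε₀.
E = 2k|λ_enc|/r = 2(8.99×10^9)(8.525×10^-5)/(0.0896) = 1.71e7 N/C.

1.71×10^7 N/C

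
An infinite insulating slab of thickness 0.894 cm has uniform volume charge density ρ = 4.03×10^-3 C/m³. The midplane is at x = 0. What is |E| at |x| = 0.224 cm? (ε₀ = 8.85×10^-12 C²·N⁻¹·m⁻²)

|E| = 1.02e6 N/C

By symmetry E is perpendicular to the slab. A Gaussian pillbox from −0.224 cm to +0.224 cm (face area A) lies entirely within the slab.
Q_enc = ρ·(2x)·A and flux = 2EA, so 2EA = 2ρxA/ε₀ ⇒ E = |ρ|x/ε₀.
E = (4.03e-3)(0.00224)/(8.85×10^-12) = 1.02×10^6 N/C.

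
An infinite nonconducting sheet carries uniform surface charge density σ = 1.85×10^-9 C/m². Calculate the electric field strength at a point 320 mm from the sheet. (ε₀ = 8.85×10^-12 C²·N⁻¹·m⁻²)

E ≈ 105 N/C

The symmetry is planar: E is normal to the sheet and the same magnitude on both sides. Take a pillbox straddling the sheet with end-cap area A.
Only the two end caps contribute flux: Φ = 2EA. With Q_enc = σA, Gauss's law gives E = |σ|/(2ε₀).
E = |σ|/(2ε₀) = (1.85×10^-9)/(2·8.85×10^-12) = 105 N/C.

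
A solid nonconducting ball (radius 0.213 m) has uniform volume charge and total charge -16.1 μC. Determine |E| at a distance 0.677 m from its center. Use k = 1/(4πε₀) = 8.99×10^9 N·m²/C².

Take a concentric spherical Gaussian surface of radius r = 0.677 m (r > R, so the entire charge is enclosed).
Q_enc = -16.1 μC = -1.61e-5 C.
Since E is radial and uniform over the Gaussian sphere, Φ = E·4πr² = Q_enc/ε₀.
E = k|Q_enc|/r² = (8.99×10^9)(1.61e-5)/(0.677)² = 3.16×10^5 N/C.

|E| = 3.16e5 N/C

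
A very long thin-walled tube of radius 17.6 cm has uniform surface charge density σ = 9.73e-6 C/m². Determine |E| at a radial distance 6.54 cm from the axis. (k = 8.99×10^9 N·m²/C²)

|E| = 0 V/m

By cylindrical symmetry E is radial; use a coaxial Gaussian cylinder of radius 6.54 cm and length L (r < 17.6 cm, inside the shell).
All the surface charge lies outside this cylinder: Q_enc = 0, hence E = 0.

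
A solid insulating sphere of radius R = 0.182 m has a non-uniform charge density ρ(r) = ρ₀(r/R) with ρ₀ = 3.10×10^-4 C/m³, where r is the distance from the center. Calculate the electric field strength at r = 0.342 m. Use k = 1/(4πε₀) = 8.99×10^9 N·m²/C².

Symmetry ⇒ E = E(r) r̂. Gaussian sphere of radius r = 0.342 m (r > R, all charge enclosed).
Q_enc = 4π ∫₀^R ρ₀(r'/R)^1 r'² dr' = 4πρ₀R³/4 = 5.871×10^-6 C.
Since E is radial and uniform over the Gaussian sphere, Φ = E·4πr² = Q_enc/ε₀.
E = k|Q_enc|/r² = (8.99×10^9)(5.871×10^-6)/(0.342)² = 4.51×10^5 N/C.

|E| ≈ 4.51e5 V/m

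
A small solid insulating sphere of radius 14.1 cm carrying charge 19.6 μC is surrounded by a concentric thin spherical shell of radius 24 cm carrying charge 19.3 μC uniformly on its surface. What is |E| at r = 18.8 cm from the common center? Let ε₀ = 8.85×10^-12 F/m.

Symmetry ⇒ E = E(r) r̂. Gaussian sphere of radius r = 18.8 cm (between the bodies, 14.1 cm < r < 24 cm).
The shell at 24 cm lies outside the Gaussian surface, so Q_enc = 19.6 μC = 1.96e-5 C.
Applying ∮E·dA = Q_enc/ε₀ with Φ = E(4πr²):
E = |Q_enc|/(4πε₀r²) = (1.96e-5)/(4π·8.85×10^-12·(0.188)²) = 4.99×10^6 N/C.

|E| ≈ 4.99×10^6 N/C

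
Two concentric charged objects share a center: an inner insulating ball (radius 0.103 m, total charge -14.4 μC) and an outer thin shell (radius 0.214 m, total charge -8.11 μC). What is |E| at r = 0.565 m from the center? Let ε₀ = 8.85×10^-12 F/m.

E ≈ 6.34×10^5 N/C

By spherical symmetry E is radial; choose a Gaussian sphere of radius r = 0.565 m (r > 0.214 m, enclosing both).
Q_enc = (-14.4 μC) + (-8.11 μC) = -2.251e-5 C.
Since E is radial and uniform over the Gaussian sphere, Φ = E·4πr² = Q_enc/ε₀.
E = |Q_enc|/(4πε₀r²) = (2.251×10^-5)/(4π·8.85×10^-12·(0.565)²) = 6.34×10^5 N/C.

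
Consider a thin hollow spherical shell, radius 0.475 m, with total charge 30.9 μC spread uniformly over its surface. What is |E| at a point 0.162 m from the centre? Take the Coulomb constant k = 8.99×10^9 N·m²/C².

|E| = 0 V/m

By spherical symmetry E is radial; choose a Gaussian sphere of radius r = 0.162 m (inside the shell, r < 0.475 m).
All the charge is outside the Gaussian surface: Q_enc = 0, hence E = 0 everywhere inside the shell.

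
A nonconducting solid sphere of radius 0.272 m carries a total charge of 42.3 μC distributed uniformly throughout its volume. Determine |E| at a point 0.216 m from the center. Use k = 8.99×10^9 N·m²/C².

|E| = 4.08×10^6 N/C

Symmetry ⇒ E = E(r) r̂. Gaussian sphere of radius r = 0.216 m (r < R).
For a uniform sphere the enclosed fraction is (r/R)³, so Q_enc = (42.3 μC)(0.216/0.272)³ = 2.118×10^-5 C.
Gauss's law: E·4πr² = Q_enc/ε₀.
E = k|Q_enc|/r² = (8.99×10^9)(2.118×10^-5)/(0.216)² = 4.08×10^6 N/C.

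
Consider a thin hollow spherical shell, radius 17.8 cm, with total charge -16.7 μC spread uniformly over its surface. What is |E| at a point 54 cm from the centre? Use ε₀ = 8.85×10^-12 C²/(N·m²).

By spherical symmetry E is radial; choose a Gaussian sphere of radius r = 54 cm (r > 17.8 cm).
The entire shell is enclosed: Q_enc = -1.67×10^-5 C.
Gauss's law: E·4πr² = Q_enc/ε₀.
E = |Q_enc|/(4πε₀r²) = (1.67×10^-5)/(4π·8.85×10^-12·(0.54)²) = 5.15×10^5 N/C.

5.15×10^5 N/C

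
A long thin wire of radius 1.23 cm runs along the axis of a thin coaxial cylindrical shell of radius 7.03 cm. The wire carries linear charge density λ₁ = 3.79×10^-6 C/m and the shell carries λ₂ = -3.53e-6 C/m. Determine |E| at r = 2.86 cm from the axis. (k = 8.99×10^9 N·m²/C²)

Choose a coaxial cylinder of radius r = 2.86 cm (arbitrary length L) as the Gaussian surface (between the conductors, 1.23 cm < r < 7.03 cm).
The shell at 7.03 cm lies outside the Gaussian surface, so λ_enc = λ₁ = 3.79×10^-6 C/m.
Applying ∮E·dA = Q_enc/ε₀ with the end caps contributing no flux:
E = 2k|λ_enc|/r = 2(8.99×10^9)(3.79e-6)/(0.0286) = 2.38×10^6 N/C.

E = 2.38×10^6 N/C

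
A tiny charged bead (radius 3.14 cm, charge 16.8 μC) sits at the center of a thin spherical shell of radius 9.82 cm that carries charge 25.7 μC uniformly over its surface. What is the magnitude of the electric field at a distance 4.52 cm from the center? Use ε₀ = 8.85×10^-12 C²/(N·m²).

Take a concentric spherical Gaussian surface of radius r = 4.52 cm (between the bodies, 3.14 cm < r < 9.82 cm).
The shell at 9.82 cm lies outside the Gaussian surface, so Q_enc = 16.8 μC = 1.68×10^-5 C.
Gauss's law: E·4πr² = Q_enc/ε₀.
E = |Q_enc|/(4πε₀r²) = (1.68×10^-5)/(4π·8.85×10^-12·(0.0452)²) = 7.39e7 N/C.

|E| = 7.39×10^7 N/C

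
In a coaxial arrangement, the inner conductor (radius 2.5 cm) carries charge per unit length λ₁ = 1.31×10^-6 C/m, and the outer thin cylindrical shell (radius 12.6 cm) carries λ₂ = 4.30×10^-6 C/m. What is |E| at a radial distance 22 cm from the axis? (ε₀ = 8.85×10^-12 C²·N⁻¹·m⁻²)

Take a coaxial cylindrical Gaussian surface of radius r = 22 cm and length L (r > 12.6 cm, enclosing both).
λ_enc = λ₁ + λ₂ = (1.31e-6) + (4.30e-6) = 5.61×10^-6 C/m.
Since E is radial and uniform over the curved surface, Φ = E·2πrL = Q_enc/ε₀ = λ_enc L/ε₀.
E = |λ_enc|/(2πε₀r) = (5.61e-6)/(2π·8.85×10^-12·0.22) = 4.59×10^5 N/C.

|E| ≈ 4.59×10^5 V/m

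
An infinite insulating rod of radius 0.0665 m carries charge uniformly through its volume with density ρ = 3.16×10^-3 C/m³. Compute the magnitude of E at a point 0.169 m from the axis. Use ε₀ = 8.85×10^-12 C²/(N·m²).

Take a coaxial cylindrical Gaussian surface of radius r = 0.169 m and length L (r > 0.0665 m, full cross-section enclosed).
λ_enc = ρ·πR² = (3.16×10^-3)π(0.0665)² = 4.39×10^-5 C/m.
Gauss's law: E·2πrL = λ_enc L/ε₀.
E = |λ_enc|/(2πε₀r) = (4.39×10^-5)/(2π·8.85×10^-12·0.169) = 4.67×10^6 N/C.

E = 4.67×10^6 N/C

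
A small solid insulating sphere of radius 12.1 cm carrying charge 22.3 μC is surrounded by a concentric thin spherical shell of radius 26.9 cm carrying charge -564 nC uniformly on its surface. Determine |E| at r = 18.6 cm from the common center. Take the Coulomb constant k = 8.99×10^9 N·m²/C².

Symmetry ⇒ E = E(r) r̂. Gaussian sphere of radius r = 18.6 cm (between the bodies, 12.1 cm < r < 26.9 cm).
The shell at 26.9 cm lies outside the Gaussian surface, so Q_enc = 22.3 μC = 2.23e-5 C.
Applying ∮E·dA = Q_enc/ε₀ with Φ = E(4πr²):
E = k|Q_enc|/r² = (8.99×10^9)(2.23×10^-5)/(0.186)² = 5.79e6 N/C.

|E| = 5.79e6 N/C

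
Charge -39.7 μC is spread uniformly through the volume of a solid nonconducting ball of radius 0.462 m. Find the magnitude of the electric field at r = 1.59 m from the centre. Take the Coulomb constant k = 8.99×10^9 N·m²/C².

Take a concentric spherical Gaussian surface of radius r = 1.59 m (r > R, so the entire charge is enclosed).
Q_enc = -39.7 μC = -3.97×10^-5 C.
Since E is radial and uniform over the Gaussian sphere, Φ = E·4πr² = Q_enc/ε₀.
E = k|Q_enc|/r² = (8.99×10^9)(3.97×10^-5)/(1.59)² = 1.41×10^5 N/C.

|E| = 1.41×10^5 N/C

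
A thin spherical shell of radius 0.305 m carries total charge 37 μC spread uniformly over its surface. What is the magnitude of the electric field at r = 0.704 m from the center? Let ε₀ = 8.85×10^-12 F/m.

Use a concentric Gaussian sphere at r = 0.704 m (r > 0.305 m).
The entire shell is enclosed: Q_enc = 3.70×10^-5 C.
Applying ∮E·dA = Q_enc/ε₀ with Φ = E(4πr²):
E = |Q_enc|/(4πε₀r²) = (3.70×10^-5)/(4π·8.85×10^-12·(0.704)²) = 6.71×10^5 N/C.

|E| = 6.71e5 N/C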